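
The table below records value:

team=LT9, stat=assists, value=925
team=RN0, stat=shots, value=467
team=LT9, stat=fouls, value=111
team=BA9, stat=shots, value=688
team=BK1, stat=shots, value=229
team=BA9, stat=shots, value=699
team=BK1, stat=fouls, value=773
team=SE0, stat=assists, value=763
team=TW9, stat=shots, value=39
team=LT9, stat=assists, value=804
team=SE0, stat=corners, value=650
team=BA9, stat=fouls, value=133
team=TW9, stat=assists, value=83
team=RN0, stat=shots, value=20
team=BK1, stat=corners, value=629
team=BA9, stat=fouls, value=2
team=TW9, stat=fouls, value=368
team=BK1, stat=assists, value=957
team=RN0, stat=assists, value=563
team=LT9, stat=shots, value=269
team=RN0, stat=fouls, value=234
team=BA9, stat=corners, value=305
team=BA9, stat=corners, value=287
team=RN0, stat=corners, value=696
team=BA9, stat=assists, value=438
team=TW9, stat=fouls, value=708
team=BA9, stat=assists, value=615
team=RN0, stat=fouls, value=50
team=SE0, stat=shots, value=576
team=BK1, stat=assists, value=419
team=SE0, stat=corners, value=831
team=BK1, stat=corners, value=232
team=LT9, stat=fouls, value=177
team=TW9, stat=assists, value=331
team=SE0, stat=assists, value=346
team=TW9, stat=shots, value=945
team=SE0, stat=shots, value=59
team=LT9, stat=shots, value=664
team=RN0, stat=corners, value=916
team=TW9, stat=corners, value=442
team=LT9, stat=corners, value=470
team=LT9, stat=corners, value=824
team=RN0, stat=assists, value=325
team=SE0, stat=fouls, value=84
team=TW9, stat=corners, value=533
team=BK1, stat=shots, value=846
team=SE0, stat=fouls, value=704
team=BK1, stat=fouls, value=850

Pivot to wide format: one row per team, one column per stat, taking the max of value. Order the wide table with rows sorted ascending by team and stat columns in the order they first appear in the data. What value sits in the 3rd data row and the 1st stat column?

With rows sorted ascending by team, row 3 is team=LT9. stat columns in first-appearance order: assists, shots, fouls, corners; column 1 is assists.
Long rows with team=LT9, stat=assists: max(925, 804) = 925.

925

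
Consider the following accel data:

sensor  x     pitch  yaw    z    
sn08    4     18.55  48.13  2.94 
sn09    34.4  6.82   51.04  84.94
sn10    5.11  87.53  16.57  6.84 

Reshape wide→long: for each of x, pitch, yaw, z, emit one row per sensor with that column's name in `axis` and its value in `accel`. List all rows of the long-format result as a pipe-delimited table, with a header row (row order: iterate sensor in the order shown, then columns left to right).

| sensor | axis | accel |
| sn08 | x | 4 |
| sn08 | pitch | 18.55 |
| sn08 | yaw | 48.13 |
| sn08 | z | 2.94 |
| sn09 | x | 34.4 |
| sn09 | pitch | 6.82 |
| sn09 | yaw | 51.04 |
| sn09 | z | 84.94 |
| sn10 | x | 5.11 |
| sn10 | pitch | 87.53 |
| sn10 | yaw | 16.57 |
| sn10 | z | 6.84 |

Each (sensor, column) pair becomes one row: 3 × 4 = 12 rows.
For example, (sn08, x) → accel=4.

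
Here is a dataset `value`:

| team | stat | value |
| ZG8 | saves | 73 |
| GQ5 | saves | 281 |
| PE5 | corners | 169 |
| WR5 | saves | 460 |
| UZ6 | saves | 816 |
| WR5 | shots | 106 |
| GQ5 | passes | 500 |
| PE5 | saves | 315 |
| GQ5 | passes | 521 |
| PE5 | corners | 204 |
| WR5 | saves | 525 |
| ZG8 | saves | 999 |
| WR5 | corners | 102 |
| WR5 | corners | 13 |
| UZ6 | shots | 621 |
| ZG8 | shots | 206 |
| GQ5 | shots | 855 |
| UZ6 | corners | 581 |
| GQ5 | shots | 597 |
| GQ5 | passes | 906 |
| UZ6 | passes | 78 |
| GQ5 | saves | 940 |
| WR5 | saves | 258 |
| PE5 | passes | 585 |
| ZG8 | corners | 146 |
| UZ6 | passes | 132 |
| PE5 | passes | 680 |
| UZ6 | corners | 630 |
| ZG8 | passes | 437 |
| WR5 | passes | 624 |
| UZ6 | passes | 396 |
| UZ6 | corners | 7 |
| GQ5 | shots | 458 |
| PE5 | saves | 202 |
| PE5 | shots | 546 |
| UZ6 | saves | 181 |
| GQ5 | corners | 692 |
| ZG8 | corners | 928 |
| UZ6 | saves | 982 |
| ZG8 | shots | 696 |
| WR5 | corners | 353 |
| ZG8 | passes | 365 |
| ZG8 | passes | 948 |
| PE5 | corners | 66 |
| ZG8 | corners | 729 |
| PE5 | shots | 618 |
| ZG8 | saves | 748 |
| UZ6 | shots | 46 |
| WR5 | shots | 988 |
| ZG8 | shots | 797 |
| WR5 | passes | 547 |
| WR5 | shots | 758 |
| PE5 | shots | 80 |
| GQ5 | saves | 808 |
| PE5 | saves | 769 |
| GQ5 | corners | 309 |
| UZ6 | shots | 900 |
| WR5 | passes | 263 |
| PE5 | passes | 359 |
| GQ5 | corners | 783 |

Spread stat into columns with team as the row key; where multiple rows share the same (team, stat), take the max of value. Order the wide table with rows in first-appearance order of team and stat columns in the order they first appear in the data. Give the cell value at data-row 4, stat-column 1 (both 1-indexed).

525

With rows in first-appearance order of team, row 4 is team=WR5. stat columns in first-appearance order: saves, corners, shots, passes; column 1 is saves.
Long rows with team=WR5, stat=saves: max(460, 525, 258) = 525.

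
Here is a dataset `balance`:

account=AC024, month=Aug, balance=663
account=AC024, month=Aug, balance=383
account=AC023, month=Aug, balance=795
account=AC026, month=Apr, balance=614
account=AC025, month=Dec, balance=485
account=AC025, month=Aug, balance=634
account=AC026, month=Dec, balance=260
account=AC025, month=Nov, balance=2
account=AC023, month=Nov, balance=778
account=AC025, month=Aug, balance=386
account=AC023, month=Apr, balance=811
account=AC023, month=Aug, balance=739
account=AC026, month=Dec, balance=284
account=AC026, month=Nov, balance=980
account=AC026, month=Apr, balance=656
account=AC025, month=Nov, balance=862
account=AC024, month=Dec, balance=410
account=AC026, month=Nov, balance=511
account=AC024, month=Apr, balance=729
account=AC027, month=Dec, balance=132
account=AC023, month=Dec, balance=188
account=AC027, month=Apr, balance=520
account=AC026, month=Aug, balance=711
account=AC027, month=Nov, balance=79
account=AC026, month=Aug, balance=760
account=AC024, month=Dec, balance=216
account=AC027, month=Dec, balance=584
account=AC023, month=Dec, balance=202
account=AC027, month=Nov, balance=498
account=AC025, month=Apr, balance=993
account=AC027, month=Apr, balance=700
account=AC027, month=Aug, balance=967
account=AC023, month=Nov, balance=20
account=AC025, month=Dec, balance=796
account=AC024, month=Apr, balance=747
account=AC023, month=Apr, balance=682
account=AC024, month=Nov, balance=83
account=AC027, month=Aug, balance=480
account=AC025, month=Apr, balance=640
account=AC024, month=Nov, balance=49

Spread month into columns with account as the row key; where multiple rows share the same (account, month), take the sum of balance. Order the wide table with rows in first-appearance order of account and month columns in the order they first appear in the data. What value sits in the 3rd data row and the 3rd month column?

With rows in first-appearance order of account, row 3 is account=AC026. month columns in first-appearance order: Aug, Apr, Dec, Nov; column 3 is Dec.
Long rows with account=AC026, month=Dec: 260 + 284 = 544.

544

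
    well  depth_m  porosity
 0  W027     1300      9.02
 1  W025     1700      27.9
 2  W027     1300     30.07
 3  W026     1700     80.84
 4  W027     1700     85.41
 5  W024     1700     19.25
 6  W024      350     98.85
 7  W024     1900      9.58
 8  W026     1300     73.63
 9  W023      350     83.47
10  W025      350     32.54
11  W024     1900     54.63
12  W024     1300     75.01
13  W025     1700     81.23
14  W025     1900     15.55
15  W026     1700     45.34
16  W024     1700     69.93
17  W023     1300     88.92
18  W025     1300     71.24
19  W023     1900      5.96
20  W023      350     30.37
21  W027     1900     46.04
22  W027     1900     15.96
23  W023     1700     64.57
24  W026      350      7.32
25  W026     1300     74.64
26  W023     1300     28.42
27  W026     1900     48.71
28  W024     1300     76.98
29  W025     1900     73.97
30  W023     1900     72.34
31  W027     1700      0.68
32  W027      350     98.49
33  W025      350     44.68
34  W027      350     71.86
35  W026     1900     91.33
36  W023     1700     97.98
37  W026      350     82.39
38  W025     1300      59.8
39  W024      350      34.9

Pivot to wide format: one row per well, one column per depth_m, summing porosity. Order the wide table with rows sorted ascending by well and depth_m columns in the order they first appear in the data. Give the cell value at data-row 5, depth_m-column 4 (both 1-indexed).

62

With rows sorted ascending by well, row 5 is well=W027. depth_m columns in first-appearance order: 1300, 1700, 350, 1900; column 4 is 1900.
Long rows with well=W027, depth_m=1900: 46.04 + 15.96 = 62.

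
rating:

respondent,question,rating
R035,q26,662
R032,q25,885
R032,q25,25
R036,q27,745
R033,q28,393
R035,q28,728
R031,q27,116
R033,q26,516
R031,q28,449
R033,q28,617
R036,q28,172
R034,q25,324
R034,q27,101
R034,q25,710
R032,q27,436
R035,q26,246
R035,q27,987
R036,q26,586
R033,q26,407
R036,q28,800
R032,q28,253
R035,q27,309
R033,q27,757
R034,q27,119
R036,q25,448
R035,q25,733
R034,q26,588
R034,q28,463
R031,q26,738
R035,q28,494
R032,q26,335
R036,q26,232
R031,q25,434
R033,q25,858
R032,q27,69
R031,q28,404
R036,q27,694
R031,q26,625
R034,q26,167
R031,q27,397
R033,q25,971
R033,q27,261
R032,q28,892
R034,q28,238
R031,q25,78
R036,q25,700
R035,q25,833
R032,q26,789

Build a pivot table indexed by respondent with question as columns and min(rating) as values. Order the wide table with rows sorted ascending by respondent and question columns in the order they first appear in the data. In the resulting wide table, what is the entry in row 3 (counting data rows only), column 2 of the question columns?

With rows sorted ascending by respondent, row 3 is respondent=R033. question columns in first-appearance order: q26, q25, q27, q28; column 2 is q25.
Long rows with respondent=R033, question=q25: min(858, 971) = 858.

858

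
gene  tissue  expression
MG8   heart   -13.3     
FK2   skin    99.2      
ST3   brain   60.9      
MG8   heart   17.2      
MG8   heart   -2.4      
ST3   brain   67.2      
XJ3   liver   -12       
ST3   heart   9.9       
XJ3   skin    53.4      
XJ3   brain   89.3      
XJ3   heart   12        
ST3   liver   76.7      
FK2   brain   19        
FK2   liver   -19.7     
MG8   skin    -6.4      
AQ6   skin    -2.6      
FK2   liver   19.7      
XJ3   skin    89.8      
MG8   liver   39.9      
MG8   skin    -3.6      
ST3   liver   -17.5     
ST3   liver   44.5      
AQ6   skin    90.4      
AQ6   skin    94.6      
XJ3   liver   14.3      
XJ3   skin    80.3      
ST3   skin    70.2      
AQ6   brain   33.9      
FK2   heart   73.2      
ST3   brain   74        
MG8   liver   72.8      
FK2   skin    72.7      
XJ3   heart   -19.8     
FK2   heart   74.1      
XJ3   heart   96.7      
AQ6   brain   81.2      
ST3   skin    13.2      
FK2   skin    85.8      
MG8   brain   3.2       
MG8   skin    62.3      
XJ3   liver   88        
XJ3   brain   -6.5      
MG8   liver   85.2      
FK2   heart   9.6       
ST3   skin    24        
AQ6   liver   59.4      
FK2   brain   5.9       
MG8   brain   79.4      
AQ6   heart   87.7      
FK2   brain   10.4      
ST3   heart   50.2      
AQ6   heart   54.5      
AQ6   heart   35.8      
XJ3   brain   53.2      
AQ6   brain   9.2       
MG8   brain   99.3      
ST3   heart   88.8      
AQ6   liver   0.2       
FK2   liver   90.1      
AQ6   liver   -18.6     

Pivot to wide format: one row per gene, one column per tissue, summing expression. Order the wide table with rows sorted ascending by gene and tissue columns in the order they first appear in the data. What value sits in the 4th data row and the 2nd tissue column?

107.4

With rows sorted ascending by gene, row 4 is gene=ST3. tissue columns in first-appearance order: heart, skin, brain, liver; column 2 is skin.
Long rows with gene=ST3, tissue=skin: 70.2 + 13.2 + 24 = 107.4.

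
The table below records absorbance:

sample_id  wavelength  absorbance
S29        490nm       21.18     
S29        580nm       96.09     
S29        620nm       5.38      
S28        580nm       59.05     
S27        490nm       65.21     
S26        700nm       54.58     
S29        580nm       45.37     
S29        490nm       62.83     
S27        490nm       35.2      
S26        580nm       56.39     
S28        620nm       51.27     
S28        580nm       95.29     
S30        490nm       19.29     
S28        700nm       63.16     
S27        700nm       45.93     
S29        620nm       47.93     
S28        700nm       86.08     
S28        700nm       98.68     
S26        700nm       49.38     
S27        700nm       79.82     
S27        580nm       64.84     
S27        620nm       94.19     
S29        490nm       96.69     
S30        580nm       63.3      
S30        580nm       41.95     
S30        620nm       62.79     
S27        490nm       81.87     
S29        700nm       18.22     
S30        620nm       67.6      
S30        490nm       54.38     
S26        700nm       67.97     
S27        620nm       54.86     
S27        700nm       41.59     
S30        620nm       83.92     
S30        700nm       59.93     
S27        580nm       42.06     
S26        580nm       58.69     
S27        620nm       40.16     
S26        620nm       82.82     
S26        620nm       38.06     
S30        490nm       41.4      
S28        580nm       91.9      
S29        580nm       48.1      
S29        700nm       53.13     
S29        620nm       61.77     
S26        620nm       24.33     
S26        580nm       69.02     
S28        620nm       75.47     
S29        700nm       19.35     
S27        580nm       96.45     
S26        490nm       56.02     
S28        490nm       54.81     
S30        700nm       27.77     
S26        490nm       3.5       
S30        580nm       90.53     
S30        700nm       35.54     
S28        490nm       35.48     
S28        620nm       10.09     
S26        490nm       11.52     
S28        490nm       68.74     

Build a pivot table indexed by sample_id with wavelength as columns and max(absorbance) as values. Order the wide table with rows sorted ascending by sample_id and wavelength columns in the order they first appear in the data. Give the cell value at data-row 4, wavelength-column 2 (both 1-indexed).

96.09

With rows sorted ascending by sample_id, row 4 is sample_id=S29. wavelength columns in first-appearance order: 490nm, 580nm, 620nm, 700nm; column 2 is 580nm.
Long rows with sample_id=S29, wavelength=580nm: max(96.09, 45.37, 48.1) = 96.09.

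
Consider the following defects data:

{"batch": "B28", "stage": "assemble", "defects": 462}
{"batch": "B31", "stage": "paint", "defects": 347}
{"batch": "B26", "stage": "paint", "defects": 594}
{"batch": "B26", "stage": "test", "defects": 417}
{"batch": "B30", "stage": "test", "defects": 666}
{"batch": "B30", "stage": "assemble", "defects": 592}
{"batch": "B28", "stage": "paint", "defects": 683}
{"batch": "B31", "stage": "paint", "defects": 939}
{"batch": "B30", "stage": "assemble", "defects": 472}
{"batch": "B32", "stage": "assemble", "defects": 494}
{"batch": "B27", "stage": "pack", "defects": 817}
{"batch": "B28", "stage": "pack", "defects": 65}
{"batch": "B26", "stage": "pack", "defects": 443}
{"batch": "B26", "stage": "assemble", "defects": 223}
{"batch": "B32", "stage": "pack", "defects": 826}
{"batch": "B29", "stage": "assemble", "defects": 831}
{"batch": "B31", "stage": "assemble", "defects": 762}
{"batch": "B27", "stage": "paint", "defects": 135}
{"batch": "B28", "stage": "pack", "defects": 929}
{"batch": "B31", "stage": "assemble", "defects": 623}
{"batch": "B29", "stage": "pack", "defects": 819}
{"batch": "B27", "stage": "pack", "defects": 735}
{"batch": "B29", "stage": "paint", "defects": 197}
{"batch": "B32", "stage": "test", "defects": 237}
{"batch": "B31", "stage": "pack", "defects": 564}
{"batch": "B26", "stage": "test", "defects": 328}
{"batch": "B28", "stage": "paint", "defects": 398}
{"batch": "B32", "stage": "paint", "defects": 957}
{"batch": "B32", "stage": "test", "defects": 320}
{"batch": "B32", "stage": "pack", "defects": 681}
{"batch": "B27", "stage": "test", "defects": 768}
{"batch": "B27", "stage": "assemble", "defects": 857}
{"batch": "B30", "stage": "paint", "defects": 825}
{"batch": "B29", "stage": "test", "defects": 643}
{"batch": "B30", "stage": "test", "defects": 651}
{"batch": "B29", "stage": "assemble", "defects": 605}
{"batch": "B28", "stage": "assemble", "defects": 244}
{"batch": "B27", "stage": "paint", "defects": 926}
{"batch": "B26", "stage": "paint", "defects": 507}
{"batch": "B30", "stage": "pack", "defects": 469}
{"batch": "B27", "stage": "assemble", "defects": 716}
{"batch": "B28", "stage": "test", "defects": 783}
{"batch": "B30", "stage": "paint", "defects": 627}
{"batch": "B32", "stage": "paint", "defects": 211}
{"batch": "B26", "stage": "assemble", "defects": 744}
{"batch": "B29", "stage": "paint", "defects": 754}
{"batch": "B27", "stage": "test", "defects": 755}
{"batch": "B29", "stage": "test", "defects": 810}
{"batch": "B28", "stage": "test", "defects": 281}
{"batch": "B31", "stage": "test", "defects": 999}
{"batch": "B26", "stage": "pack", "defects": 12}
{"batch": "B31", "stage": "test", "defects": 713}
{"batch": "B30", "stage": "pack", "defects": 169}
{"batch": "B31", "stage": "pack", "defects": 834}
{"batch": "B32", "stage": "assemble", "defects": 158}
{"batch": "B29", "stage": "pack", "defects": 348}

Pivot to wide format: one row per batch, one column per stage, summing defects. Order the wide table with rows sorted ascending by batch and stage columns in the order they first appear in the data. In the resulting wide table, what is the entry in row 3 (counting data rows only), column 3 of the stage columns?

With rows sorted ascending by batch, row 3 is batch=B28. stage columns in first-appearance order: assemble, paint, test, pack; column 3 is test.
Long rows with batch=B28, stage=test: 783 + 281 = 1064.

1064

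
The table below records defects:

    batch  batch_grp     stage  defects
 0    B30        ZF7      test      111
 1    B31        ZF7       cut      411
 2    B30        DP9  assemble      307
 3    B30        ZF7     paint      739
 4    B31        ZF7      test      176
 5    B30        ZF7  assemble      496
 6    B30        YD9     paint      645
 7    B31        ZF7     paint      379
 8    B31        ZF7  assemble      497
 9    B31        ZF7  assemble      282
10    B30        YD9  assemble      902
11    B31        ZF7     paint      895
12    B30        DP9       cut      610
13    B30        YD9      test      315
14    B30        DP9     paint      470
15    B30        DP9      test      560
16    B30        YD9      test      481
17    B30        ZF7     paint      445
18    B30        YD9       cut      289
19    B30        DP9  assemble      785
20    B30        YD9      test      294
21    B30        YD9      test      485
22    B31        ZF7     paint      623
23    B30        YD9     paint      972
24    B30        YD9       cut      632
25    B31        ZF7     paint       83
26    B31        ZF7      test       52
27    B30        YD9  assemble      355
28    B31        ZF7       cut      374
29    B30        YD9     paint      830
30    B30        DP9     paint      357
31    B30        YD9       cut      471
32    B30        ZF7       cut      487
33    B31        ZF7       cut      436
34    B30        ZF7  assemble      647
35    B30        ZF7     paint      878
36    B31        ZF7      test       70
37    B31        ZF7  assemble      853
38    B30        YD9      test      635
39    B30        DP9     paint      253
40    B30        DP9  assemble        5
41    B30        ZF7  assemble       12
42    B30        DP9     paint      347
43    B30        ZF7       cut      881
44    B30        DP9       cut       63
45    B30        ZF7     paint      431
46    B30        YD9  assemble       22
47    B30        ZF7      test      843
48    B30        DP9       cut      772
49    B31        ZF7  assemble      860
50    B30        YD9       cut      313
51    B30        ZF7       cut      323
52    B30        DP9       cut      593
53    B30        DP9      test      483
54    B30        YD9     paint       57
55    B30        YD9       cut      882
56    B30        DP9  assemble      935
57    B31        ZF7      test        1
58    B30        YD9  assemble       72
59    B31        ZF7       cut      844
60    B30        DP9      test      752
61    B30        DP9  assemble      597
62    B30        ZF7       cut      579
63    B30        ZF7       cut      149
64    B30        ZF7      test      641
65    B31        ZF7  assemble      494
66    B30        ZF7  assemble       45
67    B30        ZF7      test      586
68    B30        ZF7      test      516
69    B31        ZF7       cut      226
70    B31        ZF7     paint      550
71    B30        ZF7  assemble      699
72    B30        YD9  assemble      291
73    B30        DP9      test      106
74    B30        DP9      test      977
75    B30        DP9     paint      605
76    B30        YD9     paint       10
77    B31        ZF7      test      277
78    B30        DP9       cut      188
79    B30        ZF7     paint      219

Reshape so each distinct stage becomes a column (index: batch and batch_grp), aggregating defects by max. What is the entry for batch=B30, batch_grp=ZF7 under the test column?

843

Rows with batch=B30, batch_grp=ZF7 and stage=test: defects values are 111, 843, 641, 586, 516.
max(111, 843, 641, 586, 516) = 843.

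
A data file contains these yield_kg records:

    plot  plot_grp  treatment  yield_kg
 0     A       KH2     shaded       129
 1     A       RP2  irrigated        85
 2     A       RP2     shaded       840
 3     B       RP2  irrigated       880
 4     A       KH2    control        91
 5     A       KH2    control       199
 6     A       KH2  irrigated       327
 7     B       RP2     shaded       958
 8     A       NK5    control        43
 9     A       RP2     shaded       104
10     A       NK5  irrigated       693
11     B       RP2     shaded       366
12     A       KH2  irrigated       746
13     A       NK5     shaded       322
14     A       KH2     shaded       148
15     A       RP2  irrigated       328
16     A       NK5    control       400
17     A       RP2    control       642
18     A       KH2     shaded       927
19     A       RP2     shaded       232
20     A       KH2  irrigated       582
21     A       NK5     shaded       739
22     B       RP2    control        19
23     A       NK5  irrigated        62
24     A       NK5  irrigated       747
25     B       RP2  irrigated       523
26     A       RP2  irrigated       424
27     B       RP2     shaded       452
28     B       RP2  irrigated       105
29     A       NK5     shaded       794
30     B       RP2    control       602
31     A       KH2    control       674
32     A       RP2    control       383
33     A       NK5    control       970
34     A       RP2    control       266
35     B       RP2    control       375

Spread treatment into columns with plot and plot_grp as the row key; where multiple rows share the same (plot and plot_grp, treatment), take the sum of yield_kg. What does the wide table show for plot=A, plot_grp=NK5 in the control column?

1413

Rows with plot=A, plot_grp=NK5 and treatment=control: yield_kg values are 43, 400, 970.
43 + 400 + 970 = 1413.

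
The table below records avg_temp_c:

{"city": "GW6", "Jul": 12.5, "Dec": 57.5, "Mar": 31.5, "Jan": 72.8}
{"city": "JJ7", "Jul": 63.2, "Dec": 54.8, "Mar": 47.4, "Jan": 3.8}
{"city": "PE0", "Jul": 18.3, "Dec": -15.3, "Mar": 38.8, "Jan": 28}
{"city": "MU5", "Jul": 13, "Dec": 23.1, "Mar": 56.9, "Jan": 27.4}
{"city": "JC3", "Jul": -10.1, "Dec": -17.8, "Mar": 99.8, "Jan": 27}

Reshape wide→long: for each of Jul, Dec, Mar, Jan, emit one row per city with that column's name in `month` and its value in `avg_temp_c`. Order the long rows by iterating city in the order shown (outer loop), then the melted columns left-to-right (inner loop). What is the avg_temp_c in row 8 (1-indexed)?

3.8

20 rows total (5 × 4). Row 8: index ⌊(8-1)/4⌋ = 1 into city → JJ7; (8-1) mod 4 = 3 into the melted columns → Jan.
So row 8 is (JJ7, Jan, 3.8); avg_temp_c = 3.8.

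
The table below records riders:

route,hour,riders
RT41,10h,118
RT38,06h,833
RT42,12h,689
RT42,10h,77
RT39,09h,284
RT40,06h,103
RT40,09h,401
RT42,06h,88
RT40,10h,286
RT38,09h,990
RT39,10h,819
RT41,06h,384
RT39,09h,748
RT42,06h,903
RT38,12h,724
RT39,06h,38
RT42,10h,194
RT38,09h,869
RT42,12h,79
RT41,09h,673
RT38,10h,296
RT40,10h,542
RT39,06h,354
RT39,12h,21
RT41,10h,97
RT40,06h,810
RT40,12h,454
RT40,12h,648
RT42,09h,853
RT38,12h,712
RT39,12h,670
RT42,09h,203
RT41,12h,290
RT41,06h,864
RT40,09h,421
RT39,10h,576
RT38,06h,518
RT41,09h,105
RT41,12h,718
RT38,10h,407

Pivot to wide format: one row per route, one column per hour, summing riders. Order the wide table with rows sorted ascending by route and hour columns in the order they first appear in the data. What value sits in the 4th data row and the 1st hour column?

With rows sorted ascending by route, row 4 is route=RT41. hour columns in first-appearance order: 10h, 06h, 12h, 09h; column 1 is 10h.
Long rows with route=RT41, hour=10h: 118 + 97 = 215.

215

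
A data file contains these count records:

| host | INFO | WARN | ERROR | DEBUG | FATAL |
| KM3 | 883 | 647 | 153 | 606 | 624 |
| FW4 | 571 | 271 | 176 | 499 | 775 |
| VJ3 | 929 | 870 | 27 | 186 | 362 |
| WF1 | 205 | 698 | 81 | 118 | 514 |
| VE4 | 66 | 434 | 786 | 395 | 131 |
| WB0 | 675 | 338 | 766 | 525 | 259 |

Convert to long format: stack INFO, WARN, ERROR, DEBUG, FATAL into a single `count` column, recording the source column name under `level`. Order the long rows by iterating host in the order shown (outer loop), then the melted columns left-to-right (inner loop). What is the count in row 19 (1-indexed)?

118

30 rows total (6 × 5). Row 19: index ⌊(19-1)/5⌋ = 3 into host → WF1; (19-1) mod 5 = 3 into the melted columns → DEBUG.
So row 19 is (WF1, DEBUG, 118); count = 118.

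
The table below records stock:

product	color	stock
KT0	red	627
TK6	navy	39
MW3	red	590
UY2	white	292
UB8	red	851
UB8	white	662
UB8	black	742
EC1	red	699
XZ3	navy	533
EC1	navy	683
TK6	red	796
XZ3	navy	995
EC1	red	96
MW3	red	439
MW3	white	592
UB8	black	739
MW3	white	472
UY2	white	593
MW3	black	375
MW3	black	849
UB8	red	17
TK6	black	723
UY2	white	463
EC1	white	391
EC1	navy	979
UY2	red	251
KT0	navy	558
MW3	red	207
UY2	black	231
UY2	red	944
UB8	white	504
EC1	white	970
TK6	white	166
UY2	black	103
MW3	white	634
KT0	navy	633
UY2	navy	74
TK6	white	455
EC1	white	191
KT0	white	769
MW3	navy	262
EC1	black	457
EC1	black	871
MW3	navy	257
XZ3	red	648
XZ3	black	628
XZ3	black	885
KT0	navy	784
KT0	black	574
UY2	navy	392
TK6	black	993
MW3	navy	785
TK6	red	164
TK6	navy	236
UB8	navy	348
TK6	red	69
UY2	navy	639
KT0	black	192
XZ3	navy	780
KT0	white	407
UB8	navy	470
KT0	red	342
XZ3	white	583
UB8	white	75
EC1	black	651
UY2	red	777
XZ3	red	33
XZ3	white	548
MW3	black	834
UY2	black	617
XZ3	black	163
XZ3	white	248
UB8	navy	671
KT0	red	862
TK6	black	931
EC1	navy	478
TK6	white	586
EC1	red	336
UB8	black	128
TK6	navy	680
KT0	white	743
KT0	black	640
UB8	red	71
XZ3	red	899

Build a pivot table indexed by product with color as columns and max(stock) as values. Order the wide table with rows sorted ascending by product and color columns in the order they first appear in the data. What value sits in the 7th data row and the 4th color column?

With rows sorted ascending by product, row 7 is product=XZ3. color columns in first-appearance order: red, navy, white, black; column 4 is black.
Long rows with product=XZ3, color=black: max(628, 885, 163) = 885.

885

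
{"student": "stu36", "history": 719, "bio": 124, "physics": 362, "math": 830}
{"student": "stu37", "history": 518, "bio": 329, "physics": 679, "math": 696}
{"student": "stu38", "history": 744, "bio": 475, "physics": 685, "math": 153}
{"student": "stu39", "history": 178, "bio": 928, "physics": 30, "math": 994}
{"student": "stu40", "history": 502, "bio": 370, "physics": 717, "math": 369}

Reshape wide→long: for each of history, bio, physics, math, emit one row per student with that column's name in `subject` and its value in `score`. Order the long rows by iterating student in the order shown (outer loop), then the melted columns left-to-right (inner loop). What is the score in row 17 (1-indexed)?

20 rows total (5 × 4). Row 17: index ⌊(17-1)/4⌋ = 4 into student → stu40; (17-1) mod 4 = 0 into the melted columns → history.
So row 17 is (stu40, history, 502); score = 502.

502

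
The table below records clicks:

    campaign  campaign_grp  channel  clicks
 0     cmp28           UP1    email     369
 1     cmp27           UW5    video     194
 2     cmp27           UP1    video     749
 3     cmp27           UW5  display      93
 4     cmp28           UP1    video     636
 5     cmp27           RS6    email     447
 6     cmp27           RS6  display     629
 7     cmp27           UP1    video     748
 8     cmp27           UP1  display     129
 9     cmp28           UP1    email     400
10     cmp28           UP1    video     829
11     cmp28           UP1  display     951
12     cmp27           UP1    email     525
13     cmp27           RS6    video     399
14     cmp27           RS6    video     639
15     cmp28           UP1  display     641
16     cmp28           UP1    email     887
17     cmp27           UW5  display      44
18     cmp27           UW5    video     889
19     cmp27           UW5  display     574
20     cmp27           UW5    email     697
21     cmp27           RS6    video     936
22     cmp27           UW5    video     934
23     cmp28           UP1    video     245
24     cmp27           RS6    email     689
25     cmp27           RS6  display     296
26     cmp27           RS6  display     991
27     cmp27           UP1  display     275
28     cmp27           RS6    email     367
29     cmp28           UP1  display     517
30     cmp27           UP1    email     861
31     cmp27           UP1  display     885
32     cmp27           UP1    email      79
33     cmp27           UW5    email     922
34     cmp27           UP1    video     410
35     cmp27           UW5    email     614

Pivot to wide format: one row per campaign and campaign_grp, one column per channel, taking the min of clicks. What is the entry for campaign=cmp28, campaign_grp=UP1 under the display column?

517

Rows with campaign=cmp28, campaign_grp=UP1 and channel=display: clicks values are 951, 641, 517.
min(951, 641, 517) = 517.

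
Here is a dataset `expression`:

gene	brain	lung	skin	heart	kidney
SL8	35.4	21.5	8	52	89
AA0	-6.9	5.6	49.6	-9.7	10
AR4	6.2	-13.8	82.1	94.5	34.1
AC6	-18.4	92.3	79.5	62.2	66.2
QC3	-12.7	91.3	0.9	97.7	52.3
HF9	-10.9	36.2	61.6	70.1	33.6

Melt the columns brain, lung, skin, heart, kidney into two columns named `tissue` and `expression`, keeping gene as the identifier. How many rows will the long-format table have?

30

6 gene values × 5 melted columns = 30 rows.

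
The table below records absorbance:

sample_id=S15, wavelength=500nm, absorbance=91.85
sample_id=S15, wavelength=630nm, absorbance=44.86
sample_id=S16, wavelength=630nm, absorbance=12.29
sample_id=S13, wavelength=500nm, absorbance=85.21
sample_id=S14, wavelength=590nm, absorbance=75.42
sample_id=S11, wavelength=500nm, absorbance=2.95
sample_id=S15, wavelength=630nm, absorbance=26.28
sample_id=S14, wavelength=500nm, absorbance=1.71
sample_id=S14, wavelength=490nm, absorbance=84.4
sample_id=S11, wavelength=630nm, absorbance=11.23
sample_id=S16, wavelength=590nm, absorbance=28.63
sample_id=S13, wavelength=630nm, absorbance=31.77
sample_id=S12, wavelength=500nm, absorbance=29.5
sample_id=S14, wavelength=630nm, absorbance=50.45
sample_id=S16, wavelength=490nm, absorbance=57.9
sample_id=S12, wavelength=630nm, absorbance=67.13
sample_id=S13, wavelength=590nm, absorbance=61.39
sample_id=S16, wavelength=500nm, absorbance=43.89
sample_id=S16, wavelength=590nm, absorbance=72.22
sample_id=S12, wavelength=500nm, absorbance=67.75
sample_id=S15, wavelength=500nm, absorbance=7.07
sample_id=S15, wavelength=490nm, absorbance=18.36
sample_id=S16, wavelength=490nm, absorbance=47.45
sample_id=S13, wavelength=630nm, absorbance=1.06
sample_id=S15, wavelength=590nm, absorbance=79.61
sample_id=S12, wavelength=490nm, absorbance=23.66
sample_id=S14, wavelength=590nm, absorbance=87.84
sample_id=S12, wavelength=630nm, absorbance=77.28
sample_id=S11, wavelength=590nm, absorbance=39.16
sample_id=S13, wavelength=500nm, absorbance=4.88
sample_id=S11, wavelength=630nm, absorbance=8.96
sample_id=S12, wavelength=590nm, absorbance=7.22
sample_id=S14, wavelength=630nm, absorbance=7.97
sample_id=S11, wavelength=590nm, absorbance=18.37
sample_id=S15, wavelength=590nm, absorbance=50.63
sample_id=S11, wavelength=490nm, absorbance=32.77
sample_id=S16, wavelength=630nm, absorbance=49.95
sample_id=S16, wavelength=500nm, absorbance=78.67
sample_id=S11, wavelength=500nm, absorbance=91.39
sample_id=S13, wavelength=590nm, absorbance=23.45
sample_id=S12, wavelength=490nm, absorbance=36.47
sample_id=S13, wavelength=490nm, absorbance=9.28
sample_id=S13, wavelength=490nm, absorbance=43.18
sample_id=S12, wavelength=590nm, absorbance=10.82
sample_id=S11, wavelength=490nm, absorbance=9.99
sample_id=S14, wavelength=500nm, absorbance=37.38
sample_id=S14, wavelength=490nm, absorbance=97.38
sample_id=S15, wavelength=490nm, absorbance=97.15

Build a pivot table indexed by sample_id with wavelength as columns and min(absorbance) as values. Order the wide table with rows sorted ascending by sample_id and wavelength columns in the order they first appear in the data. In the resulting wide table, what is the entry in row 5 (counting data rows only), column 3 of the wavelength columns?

With rows sorted ascending by sample_id, row 5 is sample_id=S15. wavelength columns in first-appearance order: 500nm, 630nm, 590nm, 490nm; column 3 is 590nm.
Long rows with sample_id=S15, wavelength=590nm: min(79.61, 50.63) = 50.63.

50.63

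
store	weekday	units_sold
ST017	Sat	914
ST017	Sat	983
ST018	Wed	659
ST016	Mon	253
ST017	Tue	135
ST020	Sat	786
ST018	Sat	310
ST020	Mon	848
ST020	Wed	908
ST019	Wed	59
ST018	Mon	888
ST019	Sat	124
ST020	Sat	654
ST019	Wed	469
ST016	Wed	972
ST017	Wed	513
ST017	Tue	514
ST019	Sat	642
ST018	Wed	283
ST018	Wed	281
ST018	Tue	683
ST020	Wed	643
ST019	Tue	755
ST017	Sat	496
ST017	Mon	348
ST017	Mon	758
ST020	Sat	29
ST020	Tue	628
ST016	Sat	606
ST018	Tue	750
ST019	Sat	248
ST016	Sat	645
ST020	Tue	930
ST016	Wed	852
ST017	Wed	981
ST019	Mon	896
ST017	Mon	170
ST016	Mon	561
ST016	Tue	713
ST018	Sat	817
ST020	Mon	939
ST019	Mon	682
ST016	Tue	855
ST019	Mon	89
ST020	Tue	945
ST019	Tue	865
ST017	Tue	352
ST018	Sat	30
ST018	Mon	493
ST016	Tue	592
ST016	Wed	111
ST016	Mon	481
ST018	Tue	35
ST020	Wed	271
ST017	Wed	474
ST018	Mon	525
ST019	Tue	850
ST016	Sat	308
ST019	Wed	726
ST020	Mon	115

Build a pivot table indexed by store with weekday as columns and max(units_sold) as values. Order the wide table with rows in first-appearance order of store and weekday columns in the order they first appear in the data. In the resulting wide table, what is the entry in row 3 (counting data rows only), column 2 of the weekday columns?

972

With rows in first-appearance order of store, row 3 is store=ST016. weekday columns in first-appearance order: Sat, Wed, Mon, Tue; column 2 is Wed.
Long rows with store=ST016, weekday=Wed: max(972, 852, 111) = 972.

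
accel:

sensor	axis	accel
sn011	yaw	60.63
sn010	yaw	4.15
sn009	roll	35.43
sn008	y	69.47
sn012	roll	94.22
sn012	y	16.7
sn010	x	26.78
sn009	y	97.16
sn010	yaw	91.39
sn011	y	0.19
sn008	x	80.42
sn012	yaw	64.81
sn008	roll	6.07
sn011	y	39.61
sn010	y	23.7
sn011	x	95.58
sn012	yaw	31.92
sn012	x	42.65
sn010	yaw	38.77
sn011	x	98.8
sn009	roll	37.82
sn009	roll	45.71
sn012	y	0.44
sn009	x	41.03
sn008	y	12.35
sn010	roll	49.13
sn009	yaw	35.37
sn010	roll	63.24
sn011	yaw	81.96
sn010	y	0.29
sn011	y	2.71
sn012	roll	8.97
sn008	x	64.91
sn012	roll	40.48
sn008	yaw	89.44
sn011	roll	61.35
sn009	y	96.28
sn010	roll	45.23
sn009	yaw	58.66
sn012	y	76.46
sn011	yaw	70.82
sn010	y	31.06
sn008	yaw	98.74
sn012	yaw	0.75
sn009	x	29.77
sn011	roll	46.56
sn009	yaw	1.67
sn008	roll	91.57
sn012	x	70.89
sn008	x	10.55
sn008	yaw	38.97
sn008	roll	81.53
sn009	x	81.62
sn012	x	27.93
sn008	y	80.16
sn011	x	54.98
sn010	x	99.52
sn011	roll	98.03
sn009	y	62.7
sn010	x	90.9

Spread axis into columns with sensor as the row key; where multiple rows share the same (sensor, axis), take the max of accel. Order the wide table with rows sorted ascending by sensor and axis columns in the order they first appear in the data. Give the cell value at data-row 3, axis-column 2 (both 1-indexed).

63.24

With rows sorted ascending by sensor, row 3 is sensor=sn010. axis columns in first-appearance order: yaw, roll, y, x; column 2 is roll.
Long rows with sensor=sn010, axis=roll: max(49.13, 63.24, 45.23) = 63.24.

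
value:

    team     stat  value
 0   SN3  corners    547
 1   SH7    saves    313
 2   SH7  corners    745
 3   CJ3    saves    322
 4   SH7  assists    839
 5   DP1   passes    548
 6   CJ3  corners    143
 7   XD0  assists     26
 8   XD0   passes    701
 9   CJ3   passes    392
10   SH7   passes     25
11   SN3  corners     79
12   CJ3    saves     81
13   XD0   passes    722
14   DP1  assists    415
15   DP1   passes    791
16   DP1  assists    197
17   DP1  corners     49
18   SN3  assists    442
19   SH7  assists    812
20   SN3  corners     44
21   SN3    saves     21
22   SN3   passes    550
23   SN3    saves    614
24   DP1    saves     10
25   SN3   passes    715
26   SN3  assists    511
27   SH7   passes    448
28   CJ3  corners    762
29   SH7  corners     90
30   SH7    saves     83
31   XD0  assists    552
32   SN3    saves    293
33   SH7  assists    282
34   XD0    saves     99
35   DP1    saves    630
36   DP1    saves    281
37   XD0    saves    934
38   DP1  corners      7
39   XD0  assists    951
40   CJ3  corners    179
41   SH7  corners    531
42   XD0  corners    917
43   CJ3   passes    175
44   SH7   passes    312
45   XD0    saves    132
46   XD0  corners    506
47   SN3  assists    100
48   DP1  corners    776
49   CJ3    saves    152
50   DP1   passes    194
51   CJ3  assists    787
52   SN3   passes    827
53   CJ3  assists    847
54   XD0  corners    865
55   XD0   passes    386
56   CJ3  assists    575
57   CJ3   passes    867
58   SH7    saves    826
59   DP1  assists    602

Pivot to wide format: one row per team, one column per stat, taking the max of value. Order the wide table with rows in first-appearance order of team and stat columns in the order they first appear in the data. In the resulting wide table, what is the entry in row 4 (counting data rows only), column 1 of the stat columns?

With rows in first-appearance order of team, row 4 is team=DP1. stat columns in first-appearance order: corners, saves, assists, passes; column 1 is corners.
Long rows with team=DP1, stat=corners: max(49, 7, 776) = 776.

776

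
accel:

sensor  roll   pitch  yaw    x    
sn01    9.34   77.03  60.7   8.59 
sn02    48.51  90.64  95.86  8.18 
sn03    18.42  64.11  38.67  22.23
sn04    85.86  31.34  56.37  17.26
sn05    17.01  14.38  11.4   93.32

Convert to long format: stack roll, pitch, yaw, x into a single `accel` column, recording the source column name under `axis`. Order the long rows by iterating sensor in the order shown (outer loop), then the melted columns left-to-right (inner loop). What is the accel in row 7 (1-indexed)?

20 rows total (5 × 4). Row 7: index ⌊(7-1)/4⌋ = 1 into sensor → sn02; (7-1) mod 4 = 2 into the melted columns → yaw.
So row 7 is (sn02, yaw, 95.86); accel = 95.86.

95.86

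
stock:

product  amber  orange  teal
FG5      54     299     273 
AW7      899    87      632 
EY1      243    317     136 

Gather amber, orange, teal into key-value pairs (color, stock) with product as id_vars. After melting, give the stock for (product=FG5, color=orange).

299

Unpivoting turns each (product, wide-column) pair into one long row.
The wide cell at row FG5, column orange holds 299, so the long row (FG5, orange) has stock=299.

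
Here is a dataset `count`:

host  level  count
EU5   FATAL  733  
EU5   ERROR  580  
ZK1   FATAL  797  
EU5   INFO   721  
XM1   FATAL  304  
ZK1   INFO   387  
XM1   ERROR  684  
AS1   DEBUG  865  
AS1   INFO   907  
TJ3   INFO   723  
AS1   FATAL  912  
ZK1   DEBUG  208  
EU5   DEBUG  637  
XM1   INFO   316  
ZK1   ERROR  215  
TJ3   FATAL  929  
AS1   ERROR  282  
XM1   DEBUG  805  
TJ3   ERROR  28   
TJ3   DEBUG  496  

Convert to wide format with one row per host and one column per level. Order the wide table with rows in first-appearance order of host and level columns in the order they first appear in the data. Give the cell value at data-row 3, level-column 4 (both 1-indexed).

805

With rows in first-appearance order of host, row 3 is host=XM1. level columns in first-appearance order: FATAL, ERROR, INFO, DEBUG; column 4 is DEBUG.
Long rows with host=XM1, level=DEBUG: count = 805.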